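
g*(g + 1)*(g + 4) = g^3 + 5*g^2 + 4*g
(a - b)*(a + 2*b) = a^2 + a*b - 2*b^2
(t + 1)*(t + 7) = t^2 + 8*t + 7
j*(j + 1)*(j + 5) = j^3 + 6*j^2 + 5*j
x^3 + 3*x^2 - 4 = (x - 1)*(x + 2)^2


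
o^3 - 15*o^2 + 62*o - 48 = (o - 8)*(o - 6)*(o - 1)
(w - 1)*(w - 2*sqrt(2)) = w^2 - 2*sqrt(2)*w - w + 2*sqrt(2)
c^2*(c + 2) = c^3 + 2*c^2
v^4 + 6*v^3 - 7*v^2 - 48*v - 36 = (v - 3)*(v + 1)*(v + 2)*(v + 6)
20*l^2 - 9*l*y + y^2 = (-5*l + y)*(-4*l + y)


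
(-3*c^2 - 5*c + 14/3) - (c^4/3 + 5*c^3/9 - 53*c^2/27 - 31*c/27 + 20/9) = -c^4/3 - 5*c^3/9 - 28*c^2/27 - 104*c/27 + 22/9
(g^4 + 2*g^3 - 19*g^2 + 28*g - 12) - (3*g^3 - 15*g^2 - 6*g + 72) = g^4 - g^3 - 4*g^2 + 34*g - 84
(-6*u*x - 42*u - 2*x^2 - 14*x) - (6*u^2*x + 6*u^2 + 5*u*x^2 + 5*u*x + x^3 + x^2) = -6*u^2*x - 6*u^2 - 5*u*x^2 - 11*u*x - 42*u - x^3 - 3*x^2 - 14*x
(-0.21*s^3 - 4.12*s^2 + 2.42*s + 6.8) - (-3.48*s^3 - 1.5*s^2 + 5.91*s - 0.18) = 3.27*s^3 - 2.62*s^2 - 3.49*s + 6.98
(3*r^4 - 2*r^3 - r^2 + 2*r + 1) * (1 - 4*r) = -12*r^5 + 11*r^4 + 2*r^3 - 9*r^2 - 2*r + 1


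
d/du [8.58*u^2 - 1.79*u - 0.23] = 17.16*u - 1.79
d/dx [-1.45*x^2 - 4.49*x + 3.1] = -2.9*x - 4.49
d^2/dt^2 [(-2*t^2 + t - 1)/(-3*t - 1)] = 28/(27*t^3 + 27*t^2 + 9*t + 1)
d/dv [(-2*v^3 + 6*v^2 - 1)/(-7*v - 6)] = (28*v^3 - 6*v^2 - 72*v - 7)/(49*v^2 + 84*v + 36)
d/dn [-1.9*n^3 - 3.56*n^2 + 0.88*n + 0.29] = -5.7*n^2 - 7.12*n + 0.88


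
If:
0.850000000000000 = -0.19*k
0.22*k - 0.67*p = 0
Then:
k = -4.47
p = -1.47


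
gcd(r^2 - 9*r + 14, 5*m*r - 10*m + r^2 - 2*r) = r - 2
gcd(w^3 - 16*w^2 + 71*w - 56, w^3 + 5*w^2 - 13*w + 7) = w - 1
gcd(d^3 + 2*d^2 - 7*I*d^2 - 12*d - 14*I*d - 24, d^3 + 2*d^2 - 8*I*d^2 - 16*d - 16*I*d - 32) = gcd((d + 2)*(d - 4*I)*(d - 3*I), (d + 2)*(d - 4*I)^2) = d^2 + d*(2 - 4*I) - 8*I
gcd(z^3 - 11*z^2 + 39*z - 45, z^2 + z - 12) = z - 3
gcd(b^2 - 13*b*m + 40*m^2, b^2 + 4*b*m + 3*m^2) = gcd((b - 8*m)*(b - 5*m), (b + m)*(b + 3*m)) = 1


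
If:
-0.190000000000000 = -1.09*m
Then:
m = 0.17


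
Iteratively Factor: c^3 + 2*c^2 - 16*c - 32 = (c + 2)*(c^2 - 16) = (c - 4)*(c + 2)*(c + 4)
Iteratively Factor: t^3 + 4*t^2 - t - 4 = (t + 4)*(t^2 - 1) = (t + 1)*(t + 4)*(t - 1)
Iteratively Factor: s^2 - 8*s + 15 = (s - 5)*(s - 3)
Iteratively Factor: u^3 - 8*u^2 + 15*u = (u - 5)*(u^2 - 3*u) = (u - 5)*(u - 3)*(u)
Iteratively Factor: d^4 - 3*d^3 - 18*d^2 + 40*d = (d + 4)*(d^3 - 7*d^2 + 10*d) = (d - 5)*(d + 4)*(d^2 - 2*d) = d*(d - 5)*(d + 4)*(d - 2)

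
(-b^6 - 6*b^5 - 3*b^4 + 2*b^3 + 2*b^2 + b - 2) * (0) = 0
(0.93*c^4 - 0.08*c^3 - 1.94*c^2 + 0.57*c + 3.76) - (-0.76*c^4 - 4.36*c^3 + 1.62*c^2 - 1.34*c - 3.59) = 1.69*c^4 + 4.28*c^3 - 3.56*c^2 + 1.91*c + 7.35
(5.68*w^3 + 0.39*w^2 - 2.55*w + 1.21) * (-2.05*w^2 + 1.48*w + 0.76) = -11.644*w^5 + 7.6069*w^4 + 10.1215*w^3 - 5.9581*w^2 - 0.1472*w + 0.9196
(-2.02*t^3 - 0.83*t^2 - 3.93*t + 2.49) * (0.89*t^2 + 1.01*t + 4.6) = -1.7978*t^5 - 2.7789*t^4 - 13.628*t^3 - 5.5712*t^2 - 15.5631*t + 11.454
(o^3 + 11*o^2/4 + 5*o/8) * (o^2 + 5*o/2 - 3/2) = o^5 + 21*o^4/4 + 6*o^3 - 41*o^2/16 - 15*o/16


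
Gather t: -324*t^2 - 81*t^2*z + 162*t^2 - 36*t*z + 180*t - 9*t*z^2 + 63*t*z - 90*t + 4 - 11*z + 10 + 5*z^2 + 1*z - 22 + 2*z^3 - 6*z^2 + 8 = t^2*(-81*z - 162) + t*(-9*z^2 + 27*z + 90) + 2*z^3 - z^2 - 10*z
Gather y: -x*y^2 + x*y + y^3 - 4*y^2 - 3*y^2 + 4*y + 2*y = y^3 + y^2*(-x - 7) + y*(x + 6)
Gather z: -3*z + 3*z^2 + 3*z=3*z^2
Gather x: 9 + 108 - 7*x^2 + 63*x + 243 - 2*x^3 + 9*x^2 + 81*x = -2*x^3 + 2*x^2 + 144*x + 360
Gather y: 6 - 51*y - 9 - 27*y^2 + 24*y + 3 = -27*y^2 - 27*y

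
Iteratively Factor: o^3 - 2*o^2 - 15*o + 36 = (o - 3)*(o^2 + o - 12) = (o - 3)*(o + 4)*(o - 3)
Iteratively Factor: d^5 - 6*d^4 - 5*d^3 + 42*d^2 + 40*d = (d - 4)*(d^4 - 2*d^3 - 13*d^2 - 10*d) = (d - 5)*(d - 4)*(d^3 + 3*d^2 + 2*d) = (d - 5)*(d - 4)*(d + 1)*(d^2 + 2*d) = d*(d - 5)*(d - 4)*(d + 1)*(d + 2)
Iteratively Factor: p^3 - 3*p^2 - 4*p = (p - 4)*(p^2 + p) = (p - 4)*(p + 1)*(p)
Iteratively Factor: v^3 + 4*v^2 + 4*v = (v + 2)*(v^2 + 2*v) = (v + 2)^2*(v)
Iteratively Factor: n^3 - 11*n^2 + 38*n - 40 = (n - 4)*(n^2 - 7*n + 10) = (n - 4)*(n - 2)*(n - 5)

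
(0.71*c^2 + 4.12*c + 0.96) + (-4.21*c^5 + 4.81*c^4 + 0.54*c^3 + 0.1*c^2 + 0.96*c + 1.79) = -4.21*c^5 + 4.81*c^4 + 0.54*c^3 + 0.81*c^2 + 5.08*c + 2.75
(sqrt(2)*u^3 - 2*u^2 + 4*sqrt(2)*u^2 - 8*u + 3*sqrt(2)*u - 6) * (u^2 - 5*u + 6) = sqrt(2)*u^5 - 2*u^4 - sqrt(2)*u^4 - 11*sqrt(2)*u^3 + 2*u^3 + 9*sqrt(2)*u^2 + 22*u^2 - 18*u + 18*sqrt(2)*u - 36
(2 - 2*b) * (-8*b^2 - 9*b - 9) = 16*b^3 + 2*b^2 - 18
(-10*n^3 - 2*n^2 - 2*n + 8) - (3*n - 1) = -10*n^3 - 2*n^2 - 5*n + 9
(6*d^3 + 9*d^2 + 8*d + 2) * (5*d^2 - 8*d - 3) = 30*d^5 - 3*d^4 - 50*d^3 - 81*d^2 - 40*d - 6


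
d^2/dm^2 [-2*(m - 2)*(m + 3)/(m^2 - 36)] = 4*(-m^3 - 90*m^2 - 108*m - 1080)/(m^6 - 108*m^4 + 3888*m^2 - 46656)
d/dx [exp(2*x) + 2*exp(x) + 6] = 2*(exp(x) + 1)*exp(x)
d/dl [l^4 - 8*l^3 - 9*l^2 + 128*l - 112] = 4*l^3 - 24*l^2 - 18*l + 128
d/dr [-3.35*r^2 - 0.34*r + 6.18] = -6.7*r - 0.34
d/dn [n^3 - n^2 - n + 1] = 3*n^2 - 2*n - 1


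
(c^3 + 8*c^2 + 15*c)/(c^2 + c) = (c^2 + 8*c + 15)/(c + 1)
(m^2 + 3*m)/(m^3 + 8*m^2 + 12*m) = (m + 3)/(m^2 + 8*m + 12)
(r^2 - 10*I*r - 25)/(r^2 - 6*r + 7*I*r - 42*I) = (r^2 - 10*I*r - 25)/(r^2 + r*(-6 + 7*I) - 42*I)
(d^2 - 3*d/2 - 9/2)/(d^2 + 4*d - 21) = (d + 3/2)/(d + 7)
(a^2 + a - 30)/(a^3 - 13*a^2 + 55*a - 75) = (a + 6)/(a^2 - 8*a + 15)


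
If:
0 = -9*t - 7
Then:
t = -7/9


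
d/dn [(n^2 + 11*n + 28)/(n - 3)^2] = (-17*n - 89)/(n^3 - 9*n^2 + 27*n - 27)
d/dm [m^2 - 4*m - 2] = 2*m - 4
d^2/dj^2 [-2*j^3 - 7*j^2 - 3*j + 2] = -12*j - 14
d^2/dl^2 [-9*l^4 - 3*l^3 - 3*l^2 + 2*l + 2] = -108*l^2 - 18*l - 6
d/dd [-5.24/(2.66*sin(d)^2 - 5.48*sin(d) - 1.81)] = (27.8768*sin(d) - 28.7152)*cos(d)/(-2.66*sin(d)^2 + 5.48*sin(d) + 1.81)^2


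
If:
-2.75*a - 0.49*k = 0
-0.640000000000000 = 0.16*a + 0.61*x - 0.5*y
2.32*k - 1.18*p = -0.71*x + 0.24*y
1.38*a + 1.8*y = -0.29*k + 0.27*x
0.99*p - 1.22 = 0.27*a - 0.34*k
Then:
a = -0.14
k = 0.80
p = 0.92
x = -1.17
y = -0.20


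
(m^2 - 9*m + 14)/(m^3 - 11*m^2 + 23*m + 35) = (m - 2)/(m^2 - 4*m - 5)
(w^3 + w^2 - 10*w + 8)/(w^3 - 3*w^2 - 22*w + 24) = (w - 2)/(w - 6)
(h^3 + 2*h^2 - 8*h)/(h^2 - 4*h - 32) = h*(h - 2)/(h - 8)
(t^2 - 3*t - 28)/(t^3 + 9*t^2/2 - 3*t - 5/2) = 2*(t^2 - 3*t - 28)/(2*t^3 + 9*t^2 - 6*t - 5)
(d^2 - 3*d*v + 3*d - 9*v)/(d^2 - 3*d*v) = (d + 3)/d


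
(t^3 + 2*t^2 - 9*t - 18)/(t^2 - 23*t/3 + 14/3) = 3*(t^3 + 2*t^2 - 9*t - 18)/(3*t^2 - 23*t + 14)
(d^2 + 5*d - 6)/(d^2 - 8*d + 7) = (d + 6)/(d - 7)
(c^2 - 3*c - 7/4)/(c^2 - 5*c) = (c^2 - 3*c - 7/4)/(c*(c - 5))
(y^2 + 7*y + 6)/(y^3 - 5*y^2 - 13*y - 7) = (y + 6)/(y^2 - 6*y - 7)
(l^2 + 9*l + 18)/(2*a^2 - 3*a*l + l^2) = (l^2 + 9*l + 18)/(2*a^2 - 3*a*l + l^2)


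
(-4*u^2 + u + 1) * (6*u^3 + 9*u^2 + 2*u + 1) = -24*u^5 - 30*u^4 + 7*u^3 + 7*u^2 + 3*u + 1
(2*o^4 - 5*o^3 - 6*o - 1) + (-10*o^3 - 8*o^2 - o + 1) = 2*o^4 - 15*o^3 - 8*o^2 - 7*o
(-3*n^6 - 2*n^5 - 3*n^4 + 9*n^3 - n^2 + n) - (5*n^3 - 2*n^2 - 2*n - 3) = -3*n^6 - 2*n^5 - 3*n^4 + 4*n^3 + n^2 + 3*n + 3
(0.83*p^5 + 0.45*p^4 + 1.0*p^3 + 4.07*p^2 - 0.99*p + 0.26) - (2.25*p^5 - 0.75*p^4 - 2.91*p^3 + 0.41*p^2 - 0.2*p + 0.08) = -1.42*p^5 + 1.2*p^4 + 3.91*p^3 + 3.66*p^2 - 0.79*p + 0.18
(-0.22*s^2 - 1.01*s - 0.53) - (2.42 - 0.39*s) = -0.22*s^2 - 0.62*s - 2.95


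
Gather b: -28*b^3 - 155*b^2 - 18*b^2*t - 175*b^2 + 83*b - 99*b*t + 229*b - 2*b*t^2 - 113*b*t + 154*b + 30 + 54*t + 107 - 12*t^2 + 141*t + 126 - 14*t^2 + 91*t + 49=-28*b^3 + b^2*(-18*t - 330) + b*(-2*t^2 - 212*t + 466) - 26*t^2 + 286*t + 312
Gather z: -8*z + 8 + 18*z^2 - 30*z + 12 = 18*z^2 - 38*z + 20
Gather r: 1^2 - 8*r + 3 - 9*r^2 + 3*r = -9*r^2 - 5*r + 4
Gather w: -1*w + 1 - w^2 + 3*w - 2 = -w^2 + 2*w - 1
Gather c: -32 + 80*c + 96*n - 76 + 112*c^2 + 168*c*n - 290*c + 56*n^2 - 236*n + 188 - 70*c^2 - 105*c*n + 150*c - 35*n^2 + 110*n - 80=42*c^2 + c*(63*n - 60) + 21*n^2 - 30*n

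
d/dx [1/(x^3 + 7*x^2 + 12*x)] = (-3*x^2 - 14*x - 12)/(x^2*(x^2 + 7*x + 12)^2)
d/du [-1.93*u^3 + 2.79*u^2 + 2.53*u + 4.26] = -5.79*u^2 + 5.58*u + 2.53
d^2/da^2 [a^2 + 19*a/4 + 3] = 2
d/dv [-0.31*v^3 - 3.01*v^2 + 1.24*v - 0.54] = -0.93*v^2 - 6.02*v + 1.24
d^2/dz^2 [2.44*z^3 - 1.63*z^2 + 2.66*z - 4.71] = 14.64*z - 3.26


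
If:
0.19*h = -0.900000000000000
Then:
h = -4.74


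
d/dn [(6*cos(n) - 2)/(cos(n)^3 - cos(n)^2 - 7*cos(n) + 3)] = 4*(3*cos(n)^3 - 3*cos(n)^2 + cos(n) - 1)*sin(n)/((-sin(n)^2 + 2*cos(n))^2*(cos(n) - 3)^2)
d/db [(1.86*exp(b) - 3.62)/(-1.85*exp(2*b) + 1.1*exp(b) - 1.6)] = (3.441*exp(2*b) - 13.394*exp(b) + 1.006)*exp(b)/(3.4225*exp(4*b) - 4.07*exp(3*b) + 7.13*exp(2*b) - 3.52*exp(b) + 2.56)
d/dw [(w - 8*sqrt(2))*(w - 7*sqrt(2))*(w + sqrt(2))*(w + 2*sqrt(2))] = 4*w^3 - 36*sqrt(2)*w^2 + 52*w + 276*sqrt(2)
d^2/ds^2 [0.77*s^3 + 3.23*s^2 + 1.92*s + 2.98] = 4.62*s + 6.46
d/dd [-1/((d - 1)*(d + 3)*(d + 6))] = ((d - 1)*(d + 3) + (d - 1)*(d + 6) + (d + 3)*(d + 6))/((d - 1)^2*(d + 3)^2*(d + 6)^2)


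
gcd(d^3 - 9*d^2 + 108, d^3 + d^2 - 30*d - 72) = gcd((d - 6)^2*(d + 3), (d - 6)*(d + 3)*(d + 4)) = d^2 - 3*d - 18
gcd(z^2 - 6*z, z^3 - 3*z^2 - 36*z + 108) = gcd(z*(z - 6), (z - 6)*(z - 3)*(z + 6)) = z - 6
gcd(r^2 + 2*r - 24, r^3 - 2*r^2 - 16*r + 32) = r - 4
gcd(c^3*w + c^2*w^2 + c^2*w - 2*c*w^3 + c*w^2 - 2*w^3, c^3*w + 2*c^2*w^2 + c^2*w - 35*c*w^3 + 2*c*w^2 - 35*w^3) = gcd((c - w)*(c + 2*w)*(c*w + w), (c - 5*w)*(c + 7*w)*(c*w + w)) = c*w + w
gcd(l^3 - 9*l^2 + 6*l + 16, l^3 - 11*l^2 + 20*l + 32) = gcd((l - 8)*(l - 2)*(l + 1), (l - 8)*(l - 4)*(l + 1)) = l^2 - 7*l - 8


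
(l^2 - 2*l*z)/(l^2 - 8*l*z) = (l - 2*z)/(l - 8*z)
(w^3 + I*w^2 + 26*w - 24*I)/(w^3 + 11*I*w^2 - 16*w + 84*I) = (w^2 - 5*I*w - 4)/(w^2 + 5*I*w + 14)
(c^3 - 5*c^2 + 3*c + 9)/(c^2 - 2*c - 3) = c - 3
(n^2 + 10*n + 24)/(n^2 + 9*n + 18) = (n + 4)/(n + 3)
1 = 1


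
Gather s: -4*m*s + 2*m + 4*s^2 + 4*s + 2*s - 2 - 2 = 2*m + 4*s^2 + s*(6 - 4*m) - 4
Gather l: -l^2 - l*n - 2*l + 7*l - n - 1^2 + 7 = -l^2 + l*(5 - n) - n + 6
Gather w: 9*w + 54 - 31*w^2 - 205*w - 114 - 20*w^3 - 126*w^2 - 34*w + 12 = -20*w^3 - 157*w^2 - 230*w - 48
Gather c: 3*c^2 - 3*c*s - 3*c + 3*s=3*c^2 + c*(-3*s - 3) + 3*s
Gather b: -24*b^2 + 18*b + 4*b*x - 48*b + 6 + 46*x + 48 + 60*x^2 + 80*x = -24*b^2 + b*(4*x - 30) + 60*x^2 + 126*x + 54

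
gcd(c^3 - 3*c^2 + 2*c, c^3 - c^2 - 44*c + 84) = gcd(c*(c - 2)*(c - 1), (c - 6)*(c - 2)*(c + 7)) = c - 2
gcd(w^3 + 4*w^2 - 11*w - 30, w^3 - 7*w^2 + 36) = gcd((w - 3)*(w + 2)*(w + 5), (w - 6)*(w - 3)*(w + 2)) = w^2 - w - 6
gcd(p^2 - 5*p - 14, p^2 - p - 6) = p + 2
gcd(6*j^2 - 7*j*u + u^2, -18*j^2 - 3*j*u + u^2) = -6*j + u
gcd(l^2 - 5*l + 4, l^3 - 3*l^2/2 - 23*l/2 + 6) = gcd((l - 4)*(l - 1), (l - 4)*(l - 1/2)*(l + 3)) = l - 4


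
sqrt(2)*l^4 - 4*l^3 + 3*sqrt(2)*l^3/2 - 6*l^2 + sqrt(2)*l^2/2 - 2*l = l*(l + 1/2)*(l - 2*sqrt(2))*(sqrt(2)*l + sqrt(2))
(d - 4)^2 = d^2 - 8*d + 16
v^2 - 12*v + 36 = (v - 6)^2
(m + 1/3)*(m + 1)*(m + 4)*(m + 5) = m^4 + 31*m^3/3 + 97*m^2/3 + 89*m/3 + 20/3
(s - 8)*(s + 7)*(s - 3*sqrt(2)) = s^3 - 3*sqrt(2)*s^2 - s^2 - 56*s + 3*sqrt(2)*s + 168*sqrt(2)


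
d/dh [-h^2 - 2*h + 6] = -2*h - 2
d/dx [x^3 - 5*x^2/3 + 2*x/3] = 3*x^2 - 10*x/3 + 2/3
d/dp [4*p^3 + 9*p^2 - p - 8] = 12*p^2 + 18*p - 1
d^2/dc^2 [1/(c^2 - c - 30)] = 2*(c^2 - c - (2*c - 1)^2 - 30)/(-c^2 + c + 30)^3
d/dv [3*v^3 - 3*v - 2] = 9*v^2 - 3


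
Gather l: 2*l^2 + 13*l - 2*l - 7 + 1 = 2*l^2 + 11*l - 6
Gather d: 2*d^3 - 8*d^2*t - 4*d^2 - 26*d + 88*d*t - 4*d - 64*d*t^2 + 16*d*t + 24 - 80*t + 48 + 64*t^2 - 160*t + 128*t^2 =2*d^3 + d^2*(-8*t - 4) + d*(-64*t^2 + 104*t - 30) + 192*t^2 - 240*t + 72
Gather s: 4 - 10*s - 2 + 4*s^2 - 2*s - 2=4*s^2 - 12*s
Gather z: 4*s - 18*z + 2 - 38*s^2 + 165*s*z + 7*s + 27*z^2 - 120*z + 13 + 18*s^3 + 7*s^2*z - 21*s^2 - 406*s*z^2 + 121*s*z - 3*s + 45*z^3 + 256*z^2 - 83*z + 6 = 18*s^3 - 59*s^2 + 8*s + 45*z^3 + z^2*(283 - 406*s) + z*(7*s^2 + 286*s - 221) + 21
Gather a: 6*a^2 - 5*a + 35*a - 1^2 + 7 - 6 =6*a^2 + 30*a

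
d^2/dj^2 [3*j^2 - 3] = 6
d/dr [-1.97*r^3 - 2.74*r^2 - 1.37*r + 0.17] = -5.91*r^2 - 5.48*r - 1.37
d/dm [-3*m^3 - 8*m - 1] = -9*m^2 - 8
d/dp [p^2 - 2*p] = 2*p - 2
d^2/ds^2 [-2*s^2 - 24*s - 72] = -4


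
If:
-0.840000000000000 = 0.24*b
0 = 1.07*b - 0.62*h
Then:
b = -3.50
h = -6.04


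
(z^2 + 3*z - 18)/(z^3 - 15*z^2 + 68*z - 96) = (z + 6)/(z^2 - 12*z + 32)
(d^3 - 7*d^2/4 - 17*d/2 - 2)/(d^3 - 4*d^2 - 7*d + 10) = (d^2 - 15*d/4 - 1)/(d^2 - 6*d + 5)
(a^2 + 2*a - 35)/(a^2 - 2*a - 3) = (-a^2 - 2*a + 35)/(-a^2 + 2*a + 3)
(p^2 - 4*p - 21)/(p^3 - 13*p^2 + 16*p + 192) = (p - 7)/(p^2 - 16*p + 64)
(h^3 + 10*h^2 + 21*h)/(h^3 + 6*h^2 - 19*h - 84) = h/(h - 4)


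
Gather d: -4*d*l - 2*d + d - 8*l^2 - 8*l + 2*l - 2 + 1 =d*(-4*l - 1) - 8*l^2 - 6*l - 1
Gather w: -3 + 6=3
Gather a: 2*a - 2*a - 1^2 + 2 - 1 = 0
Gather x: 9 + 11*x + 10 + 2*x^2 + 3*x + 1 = 2*x^2 + 14*x + 20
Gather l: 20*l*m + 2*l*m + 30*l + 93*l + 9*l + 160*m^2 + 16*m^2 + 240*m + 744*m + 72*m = l*(22*m + 132) + 176*m^2 + 1056*m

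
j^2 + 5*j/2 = j*(j + 5/2)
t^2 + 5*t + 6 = (t + 2)*(t + 3)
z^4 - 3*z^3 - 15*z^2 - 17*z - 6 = (z - 6)*(z + 1)^3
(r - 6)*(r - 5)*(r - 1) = r^3 - 12*r^2 + 41*r - 30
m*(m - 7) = m^2 - 7*m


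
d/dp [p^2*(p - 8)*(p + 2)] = 2*p*(2*p^2 - 9*p - 16)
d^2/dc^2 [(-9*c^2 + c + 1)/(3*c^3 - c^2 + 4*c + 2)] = 2*(-81*c^6 + 27*c^5 + 369*c^4 + 307*c^3 - 51*c^2 - 24*c - 26)/(27*c^9 - 27*c^8 + 117*c^7 - 19*c^6 + 120*c^5 + 102*c^4 + 52*c^3 + 84*c^2 + 48*c + 8)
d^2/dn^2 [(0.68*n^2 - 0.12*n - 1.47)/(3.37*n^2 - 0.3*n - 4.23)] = (-7.105427357601e-15*n^4 - 1.350696*n^3 - 42.00705*n^2 - 1.346652*n - 17.53569)/(38.272753*n^6 - 10.22121*n^5 - 143.209161*n^4 + 25.63218*n^3 + 179.755119*n^2 - 16.10361*n - 75.686967)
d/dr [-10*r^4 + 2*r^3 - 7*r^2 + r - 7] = -40*r^3 + 6*r^2 - 14*r + 1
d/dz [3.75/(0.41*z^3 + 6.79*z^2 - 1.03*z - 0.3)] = (-4.6125*z^2 - 50.925*z + 3.8625)/(0.41*z^3 + 6.79*z^2 - 1.03*z - 0.3)^2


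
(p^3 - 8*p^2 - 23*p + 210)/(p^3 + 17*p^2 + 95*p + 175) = (p^2 - 13*p + 42)/(p^2 + 12*p + 35)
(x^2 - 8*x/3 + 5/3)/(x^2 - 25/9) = 3*(x - 1)/(3*x + 5)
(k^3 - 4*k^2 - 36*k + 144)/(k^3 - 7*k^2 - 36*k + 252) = (k - 4)/(k - 7)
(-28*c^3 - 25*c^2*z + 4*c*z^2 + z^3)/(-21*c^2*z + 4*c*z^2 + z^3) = (-4*c^2 - 3*c*z + z^2)/(z*(-3*c + z))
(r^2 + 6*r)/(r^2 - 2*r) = (r + 6)/(r - 2)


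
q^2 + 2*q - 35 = (q - 5)*(q + 7)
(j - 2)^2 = j^2 - 4*j + 4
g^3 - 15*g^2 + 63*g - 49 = (g - 7)^2*(g - 1)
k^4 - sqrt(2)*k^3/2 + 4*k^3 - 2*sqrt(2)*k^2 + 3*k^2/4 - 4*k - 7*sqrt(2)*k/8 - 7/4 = (k + 1/2)*(k + 7/2)*(k - sqrt(2))*(k + sqrt(2)/2)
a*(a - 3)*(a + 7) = a^3 + 4*a^2 - 21*a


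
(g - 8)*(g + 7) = g^2 - g - 56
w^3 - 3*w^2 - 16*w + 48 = (w - 4)*(w - 3)*(w + 4)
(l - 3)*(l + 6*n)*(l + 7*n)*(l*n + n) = l^4*n + 13*l^3*n^2 - 2*l^3*n + 42*l^2*n^3 - 26*l^2*n^2 - 3*l^2*n - 84*l*n^3 - 39*l*n^2 - 126*n^3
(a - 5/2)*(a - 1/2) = a^2 - 3*a + 5/4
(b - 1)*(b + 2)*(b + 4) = b^3 + 5*b^2 + 2*b - 8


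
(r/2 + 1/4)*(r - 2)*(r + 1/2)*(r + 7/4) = r^4/2 + 3*r^3/8 - 7*r^2/4 - 57*r/32 - 7/16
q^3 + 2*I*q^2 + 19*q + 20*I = (q - 4*I)*(q + I)*(q + 5*I)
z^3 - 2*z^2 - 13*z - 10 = (z - 5)*(z + 1)*(z + 2)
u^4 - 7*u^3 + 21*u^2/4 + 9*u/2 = u*(u - 6)*(u - 3/2)*(u + 1/2)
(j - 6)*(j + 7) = j^2 + j - 42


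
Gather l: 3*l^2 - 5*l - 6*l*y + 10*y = 3*l^2 + l*(-6*y - 5) + 10*y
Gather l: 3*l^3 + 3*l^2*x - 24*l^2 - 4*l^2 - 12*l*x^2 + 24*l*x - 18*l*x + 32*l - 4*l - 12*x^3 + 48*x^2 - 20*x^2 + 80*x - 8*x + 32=3*l^3 + l^2*(3*x - 28) + l*(-12*x^2 + 6*x + 28) - 12*x^3 + 28*x^2 + 72*x + 32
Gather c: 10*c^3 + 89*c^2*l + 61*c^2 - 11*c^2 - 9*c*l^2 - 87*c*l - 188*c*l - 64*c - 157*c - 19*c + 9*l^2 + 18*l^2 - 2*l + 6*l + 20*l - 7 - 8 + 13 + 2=10*c^3 + c^2*(89*l + 50) + c*(-9*l^2 - 275*l - 240) + 27*l^2 + 24*l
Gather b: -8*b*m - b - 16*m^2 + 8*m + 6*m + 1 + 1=b*(-8*m - 1) - 16*m^2 + 14*m + 2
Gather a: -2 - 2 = -4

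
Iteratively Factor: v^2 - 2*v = (v - 2)*(v)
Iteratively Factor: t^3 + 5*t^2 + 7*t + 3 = (t + 3)*(t^2 + 2*t + 1) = (t + 1)*(t + 3)*(t + 1)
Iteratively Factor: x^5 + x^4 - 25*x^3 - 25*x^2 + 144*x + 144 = (x + 3)*(x^4 - 2*x^3 - 19*x^2 + 32*x + 48) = (x + 3)*(x + 4)*(x^3 - 6*x^2 + 5*x + 12) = (x - 4)*(x + 3)*(x + 4)*(x^2 - 2*x - 3) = (x - 4)*(x + 1)*(x + 3)*(x + 4)*(x - 3)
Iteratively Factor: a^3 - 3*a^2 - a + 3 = (a + 1)*(a^2 - 4*a + 3) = (a - 1)*(a + 1)*(a - 3)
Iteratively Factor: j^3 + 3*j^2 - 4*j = (j - 1)*(j^2 + 4*j) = (j - 1)*(j + 4)*(j)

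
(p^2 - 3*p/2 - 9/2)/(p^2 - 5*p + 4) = (2*p^2 - 3*p - 9)/(2*(p^2 - 5*p + 4))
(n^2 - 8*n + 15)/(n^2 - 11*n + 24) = (n - 5)/(n - 8)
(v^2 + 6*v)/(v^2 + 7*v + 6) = v/(v + 1)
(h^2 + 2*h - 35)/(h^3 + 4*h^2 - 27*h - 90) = (h + 7)/(h^2 + 9*h + 18)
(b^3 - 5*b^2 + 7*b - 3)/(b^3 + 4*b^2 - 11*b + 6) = (b - 3)/(b + 6)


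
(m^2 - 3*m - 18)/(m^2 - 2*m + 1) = (m^2 - 3*m - 18)/(m^2 - 2*m + 1)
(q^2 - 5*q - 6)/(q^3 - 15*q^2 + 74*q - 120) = (q + 1)/(q^2 - 9*q + 20)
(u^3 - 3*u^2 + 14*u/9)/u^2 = u - 3 + 14/(9*u)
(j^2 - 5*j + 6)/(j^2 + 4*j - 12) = (j - 3)/(j + 6)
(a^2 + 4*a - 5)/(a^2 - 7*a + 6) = (a + 5)/(a - 6)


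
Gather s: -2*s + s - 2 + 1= -s - 1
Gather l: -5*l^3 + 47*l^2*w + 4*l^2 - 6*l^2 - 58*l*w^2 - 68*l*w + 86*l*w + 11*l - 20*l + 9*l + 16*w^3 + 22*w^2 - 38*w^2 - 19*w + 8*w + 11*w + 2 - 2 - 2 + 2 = -5*l^3 + l^2*(47*w - 2) + l*(-58*w^2 + 18*w) + 16*w^3 - 16*w^2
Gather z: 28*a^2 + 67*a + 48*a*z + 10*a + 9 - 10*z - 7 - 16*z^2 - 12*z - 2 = 28*a^2 + 77*a - 16*z^2 + z*(48*a - 22)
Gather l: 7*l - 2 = 7*l - 2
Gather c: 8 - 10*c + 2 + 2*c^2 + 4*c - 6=2*c^2 - 6*c + 4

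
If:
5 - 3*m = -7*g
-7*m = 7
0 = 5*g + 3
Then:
No Solution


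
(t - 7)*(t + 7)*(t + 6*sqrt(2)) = t^3 + 6*sqrt(2)*t^2 - 49*t - 294*sqrt(2)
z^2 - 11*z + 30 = (z - 6)*(z - 5)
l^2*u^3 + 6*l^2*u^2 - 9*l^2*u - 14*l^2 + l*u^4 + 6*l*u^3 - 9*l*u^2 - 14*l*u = (l + u)*(u - 2)*(u + 7)*(l*u + l)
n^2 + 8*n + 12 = (n + 2)*(n + 6)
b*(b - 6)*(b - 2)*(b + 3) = b^4 - 5*b^3 - 12*b^2 + 36*b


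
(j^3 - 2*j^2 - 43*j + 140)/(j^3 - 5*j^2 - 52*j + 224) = (j - 5)/(j - 8)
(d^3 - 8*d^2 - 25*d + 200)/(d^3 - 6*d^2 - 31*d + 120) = (d - 5)/(d - 3)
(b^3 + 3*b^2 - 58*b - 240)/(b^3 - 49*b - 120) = (b + 6)/(b + 3)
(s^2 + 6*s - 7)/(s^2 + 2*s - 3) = (s + 7)/(s + 3)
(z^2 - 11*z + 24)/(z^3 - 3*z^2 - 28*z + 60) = (z^2 - 11*z + 24)/(z^3 - 3*z^2 - 28*z + 60)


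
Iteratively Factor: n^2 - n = (n)*(n - 1)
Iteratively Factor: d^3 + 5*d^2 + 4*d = (d + 1)*(d^2 + 4*d) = (d + 1)*(d + 4)*(d)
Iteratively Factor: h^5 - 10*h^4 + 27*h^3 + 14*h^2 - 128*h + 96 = (h - 1)*(h^4 - 9*h^3 + 18*h^2 + 32*h - 96) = (h - 4)*(h - 1)*(h^3 - 5*h^2 - 2*h + 24) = (h - 4)*(h - 1)*(h + 2)*(h^2 - 7*h + 12) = (h - 4)^2*(h - 1)*(h + 2)*(h - 3)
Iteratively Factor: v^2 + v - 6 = (v - 2)*(v + 3)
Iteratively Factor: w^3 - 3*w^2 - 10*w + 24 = (w - 4)*(w^2 + w - 6) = (w - 4)*(w + 3)*(w - 2)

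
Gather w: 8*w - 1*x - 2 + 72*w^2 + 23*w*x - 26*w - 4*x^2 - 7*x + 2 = 72*w^2 + w*(23*x - 18) - 4*x^2 - 8*x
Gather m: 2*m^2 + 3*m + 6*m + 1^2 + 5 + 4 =2*m^2 + 9*m + 10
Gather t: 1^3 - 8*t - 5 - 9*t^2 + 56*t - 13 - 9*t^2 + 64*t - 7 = -18*t^2 + 112*t - 24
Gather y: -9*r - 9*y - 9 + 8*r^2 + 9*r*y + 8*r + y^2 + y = 8*r^2 - r + y^2 + y*(9*r - 8) - 9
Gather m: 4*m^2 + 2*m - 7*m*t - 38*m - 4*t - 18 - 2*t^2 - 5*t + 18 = 4*m^2 + m*(-7*t - 36) - 2*t^2 - 9*t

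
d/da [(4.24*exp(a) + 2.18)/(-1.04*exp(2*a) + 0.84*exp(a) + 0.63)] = (4.4096*exp(2*a) + 4.5344*exp(a) + 0.84)*exp(a)/(1.0816*exp(4*a) - 1.7472*exp(3*a) - 0.6048*exp(2*a) + 1.0584*exp(a) + 0.3969)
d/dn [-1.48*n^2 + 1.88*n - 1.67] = 1.88 - 2.96*n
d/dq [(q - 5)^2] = 2*q - 10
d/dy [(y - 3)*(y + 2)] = 2*y - 1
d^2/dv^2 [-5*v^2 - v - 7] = -10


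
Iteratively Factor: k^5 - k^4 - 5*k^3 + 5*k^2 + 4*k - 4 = (k + 2)*(k^4 - 3*k^3 + k^2 + 3*k - 2) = (k - 1)*(k + 2)*(k^3 - 2*k^2 - k + 2) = (k - 1)^2*(k + 2)*(k^2 - k - 2) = (k - 2)*(k - 1)^2*(k + 2)*(k + 1)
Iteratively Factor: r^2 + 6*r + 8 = (r + 4)*(r + 2)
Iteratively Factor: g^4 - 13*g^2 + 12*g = (g - 3)*(g^3 + 3*g^2 - 4*g) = (g - 3)*(g + 4)*(g^2 - g) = (g - 3)*(g - 1)*(g + 4)*(g)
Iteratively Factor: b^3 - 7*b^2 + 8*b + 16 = (b + 1)*(b^2 - 8*b + 16) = (b - 4)*(b + 1)*(b - 4)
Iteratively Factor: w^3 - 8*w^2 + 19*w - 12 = (w - 1)*(w^2 - 7*w + 12) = (w - 4)*(w - 1)*(w - 3)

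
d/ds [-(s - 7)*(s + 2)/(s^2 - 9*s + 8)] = 2*(2*s^2 - 22*s + 83)/(s^4 - 18*s^3 + 97*s^2 - 144*s + 64)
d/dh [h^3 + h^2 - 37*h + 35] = 3*h^2 + 2*h - 37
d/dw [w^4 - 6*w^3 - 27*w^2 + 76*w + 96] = 4*w^3 - 18*w^2 - 54*w + 76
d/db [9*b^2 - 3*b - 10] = 18*b - 3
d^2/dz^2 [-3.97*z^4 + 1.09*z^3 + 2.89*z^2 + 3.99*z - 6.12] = -47.64*z^2 + 6.54*z + 5.78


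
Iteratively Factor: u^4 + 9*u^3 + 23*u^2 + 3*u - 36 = (u + 3)*(u^3 + 6*u^2 + 5*u - 12) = (u - 1)*(u + 3)*(u^2 + 7*u + 12) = (u - 1)*(u + 3)^2*(u + 4)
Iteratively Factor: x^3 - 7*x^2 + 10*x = (x)*(x^2 - 7*x + 10) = x*(x - 5)*(x - 2)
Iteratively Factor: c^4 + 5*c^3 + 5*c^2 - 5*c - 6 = (c + 1)*(c^3 + 4*c^2 + c - 6) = (c + 1)*(c + 2)*(c^2 + 2*c - 3) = (c + 1)*(c + 2)*(c + 3)*(c - 1)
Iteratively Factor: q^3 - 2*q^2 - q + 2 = (q + 1)*(q^2 - 3*q + 2) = (q - 1)*(q + 1)*(q - 2)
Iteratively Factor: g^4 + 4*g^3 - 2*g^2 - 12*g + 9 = (g - 1)*(g^3 + 5*g^2 + 3*g - 9) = (g - 1)^2*(g^2 + 6*g + 9) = (g - 1)^2*(g + 3)*(g + 3)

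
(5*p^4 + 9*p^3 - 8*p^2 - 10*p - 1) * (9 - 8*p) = -40*p^5 - 27*p^4 + 145*p^3 + 8*p^2 - 82*p - 9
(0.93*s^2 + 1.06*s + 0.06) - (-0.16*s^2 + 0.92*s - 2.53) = 1.09*s^2 + 0.14*s + 2.59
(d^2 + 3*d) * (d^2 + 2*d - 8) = d^4 + 5*d^3 - 2*d^2 - 24*d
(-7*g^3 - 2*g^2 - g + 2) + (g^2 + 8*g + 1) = -7*g^3 - g^2 + 7*g + 3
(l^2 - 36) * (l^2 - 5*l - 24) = l^4 - 5*l^3 - 60*l^2 + 180*l + 864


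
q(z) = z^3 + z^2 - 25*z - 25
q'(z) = 3*z^2 + 2*z - 25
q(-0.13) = -21.74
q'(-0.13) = -25.21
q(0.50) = -37.12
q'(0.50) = -23.25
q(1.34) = -54.30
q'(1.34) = -16.93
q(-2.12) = 22.97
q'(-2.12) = -15.76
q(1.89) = -61.93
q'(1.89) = -10.50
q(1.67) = -59.30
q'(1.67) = -13.29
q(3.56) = -56.21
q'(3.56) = 20.14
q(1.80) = -60.93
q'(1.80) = -11.68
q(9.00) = 560.00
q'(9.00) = 236.00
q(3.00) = -64.00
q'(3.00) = 8.00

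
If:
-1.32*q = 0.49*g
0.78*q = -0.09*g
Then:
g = 0.00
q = 0.00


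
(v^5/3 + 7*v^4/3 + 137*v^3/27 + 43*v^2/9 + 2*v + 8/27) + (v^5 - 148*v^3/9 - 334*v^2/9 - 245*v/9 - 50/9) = 4*v^5/3 + 7*v^4/3 - 307*v^3/27 - 97*v^2/3 - 227*v/9 - 142/27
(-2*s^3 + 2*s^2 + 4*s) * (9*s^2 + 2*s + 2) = -18*s^5 + 14*s^4 + 36*s^3 + 12*s^2 + 8*s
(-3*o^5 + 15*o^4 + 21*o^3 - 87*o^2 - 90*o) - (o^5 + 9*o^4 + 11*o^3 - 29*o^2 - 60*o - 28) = -4*o^5 + 6*o^4 + 10*o^3 - 58*o^2 - 30*o + 28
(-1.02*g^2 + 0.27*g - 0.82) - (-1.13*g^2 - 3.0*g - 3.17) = 0.11*g^2 + 3.27*g + 2.35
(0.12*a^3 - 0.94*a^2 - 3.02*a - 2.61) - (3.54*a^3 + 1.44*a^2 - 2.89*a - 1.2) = -3.42*a^3 - 2.38*a^2 - 0.13*a - 1.41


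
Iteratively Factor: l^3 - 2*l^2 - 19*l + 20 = (l - 1)*(l^2 - l - 20) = (l - 5)*(l - 1)*(l + 4)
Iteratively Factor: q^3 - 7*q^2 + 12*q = (q - 4)*(q^2 - 3*q) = q*(q - 4)*(q - 3)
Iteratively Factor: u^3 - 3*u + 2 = (u - 1)*(u^2 + u - 2) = (u - 1)^2*(u + 2)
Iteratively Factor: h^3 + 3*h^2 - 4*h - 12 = (h + 2)*(h^2 + h - 6) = (h - 2)*(h + 2)*(h + 3)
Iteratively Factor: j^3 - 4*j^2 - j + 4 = (j - 1)*(j^2 - 3*j - 4) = (j - 1)*(j + 1)*(j - 4)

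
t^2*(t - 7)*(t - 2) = t^4 - 9*t^3 + 14*t^2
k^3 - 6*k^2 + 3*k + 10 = (k - 5)*(k - 2)*(k + 1)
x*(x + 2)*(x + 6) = x^3 + 8*x^2 + 12*x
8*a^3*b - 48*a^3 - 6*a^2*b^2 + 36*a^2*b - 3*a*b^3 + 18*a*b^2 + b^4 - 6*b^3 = (-4*a + b)*(-a + b)*(2*a + b)*(b - 6)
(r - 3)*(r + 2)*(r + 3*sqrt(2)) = r^3 - r^2 + 3*sqrt(2)*r^2 - 6*r - 3*sqrt(2)*r - 18*sqrt(2)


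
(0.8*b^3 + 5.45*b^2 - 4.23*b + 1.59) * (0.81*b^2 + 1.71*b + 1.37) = 0.648*b^5 + 5.7825*b^4 + 6.9892*b^3 + 1.5211*b^2 - 3.0762*b + 2.1783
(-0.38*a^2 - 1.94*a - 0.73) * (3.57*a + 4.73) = -1.3566*a^3 - 8.7232*a^2 - 11.7823*a - 3.4529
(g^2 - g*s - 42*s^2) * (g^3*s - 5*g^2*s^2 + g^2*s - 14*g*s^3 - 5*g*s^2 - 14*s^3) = g^5*s - 6*g^4*s^2 + g^4*s - 51*g^3*s^3 - 6*g^3*s^2 + 224*g^2*s^4 - 51*g^2*s^3 + 588*g*s^5 + 224*g*s^4 + 588*s^5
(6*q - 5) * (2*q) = 12*q^2 - 10*q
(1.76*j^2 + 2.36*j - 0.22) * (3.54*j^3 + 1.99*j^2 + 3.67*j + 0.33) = 6.2304*j^5 + 11.8568*j^4 + 10.3768*j^3 + 8.8042*j^2 - 0.0286*j - 0.0726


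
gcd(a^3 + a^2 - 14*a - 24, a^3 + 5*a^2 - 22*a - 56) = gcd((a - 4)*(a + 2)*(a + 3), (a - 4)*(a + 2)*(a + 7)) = a^2 - 2*a - 8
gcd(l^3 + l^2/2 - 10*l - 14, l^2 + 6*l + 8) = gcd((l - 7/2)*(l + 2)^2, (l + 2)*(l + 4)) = l + 2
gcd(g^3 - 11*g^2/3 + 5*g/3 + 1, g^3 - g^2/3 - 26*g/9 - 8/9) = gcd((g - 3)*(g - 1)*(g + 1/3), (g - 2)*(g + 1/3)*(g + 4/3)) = g + 1/3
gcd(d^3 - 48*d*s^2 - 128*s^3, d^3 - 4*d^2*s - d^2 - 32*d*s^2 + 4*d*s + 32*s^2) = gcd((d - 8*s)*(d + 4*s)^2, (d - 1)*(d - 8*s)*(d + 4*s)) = -d^2 + 4*d*s + 32*s^2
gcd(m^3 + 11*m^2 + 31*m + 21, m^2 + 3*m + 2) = m + 1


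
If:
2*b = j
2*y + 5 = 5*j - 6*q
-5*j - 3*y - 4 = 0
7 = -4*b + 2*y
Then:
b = -29/32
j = -29/16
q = -93/32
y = 27/16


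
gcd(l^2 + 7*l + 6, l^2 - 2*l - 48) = l + 6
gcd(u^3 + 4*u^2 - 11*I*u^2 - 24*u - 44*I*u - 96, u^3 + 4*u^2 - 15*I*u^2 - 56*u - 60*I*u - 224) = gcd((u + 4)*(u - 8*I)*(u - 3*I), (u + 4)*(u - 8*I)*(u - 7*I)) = u^2 + u*(4 - 8*I) - 32*I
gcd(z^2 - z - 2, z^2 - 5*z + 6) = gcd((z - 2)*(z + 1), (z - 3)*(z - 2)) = z - 2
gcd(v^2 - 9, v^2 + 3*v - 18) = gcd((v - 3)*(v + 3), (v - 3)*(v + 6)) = v - 3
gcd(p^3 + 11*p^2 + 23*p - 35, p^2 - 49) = p + 7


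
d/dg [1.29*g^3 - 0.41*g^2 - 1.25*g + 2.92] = 3.87*g^2 - 0.82*g - 1.25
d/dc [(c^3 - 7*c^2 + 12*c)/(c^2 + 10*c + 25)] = (c^3 + 15*c^2 - 82*c + 60)/(c^3 + 15*c^2 + 75*c + 125)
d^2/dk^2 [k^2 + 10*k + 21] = 2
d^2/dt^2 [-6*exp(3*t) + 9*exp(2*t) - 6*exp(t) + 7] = (-54*exp(2*t) + 36*exp(t) - 6)*exp(t)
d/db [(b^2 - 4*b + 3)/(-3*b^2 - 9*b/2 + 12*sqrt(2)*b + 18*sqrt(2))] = 2*(2*(2 - b)*(2*b^2 - 8*sqrt(2)*b + 3*b - 12*sqrt(2)) + (4*b - 8*sqrt(2) + 3)*(b^2 - 4*b + 3))/(3*(2*b^2 - 8*sqrt(2)*b + 3*b - 12*sqrt(2))^2)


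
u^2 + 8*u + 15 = (u + 3)*(u + 5)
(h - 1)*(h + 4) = h^2 + 3*h - 4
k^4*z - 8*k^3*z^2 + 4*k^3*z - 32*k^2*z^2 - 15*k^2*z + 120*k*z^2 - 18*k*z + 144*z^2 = (k - 3)*(k + 6)*(k - 8*z)*(k*z + z)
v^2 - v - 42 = (v - 7)*(v + 6)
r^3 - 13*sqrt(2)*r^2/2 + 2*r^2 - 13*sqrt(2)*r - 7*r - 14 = (r + 2)*(r - 7*sqrt(2))*(r + sqrt(2)/2)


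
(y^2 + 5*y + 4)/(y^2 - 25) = (y^2 + 5*y + 4)/(y^2 - 25)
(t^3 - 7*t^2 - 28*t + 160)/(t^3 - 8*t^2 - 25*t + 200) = (t - 4)/(t - 5)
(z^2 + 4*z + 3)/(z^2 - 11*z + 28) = (z^2 + 4*z + 3)/(z^2 - 11*z + 28)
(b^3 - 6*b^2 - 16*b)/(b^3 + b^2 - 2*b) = (b - 8)/(b - 1)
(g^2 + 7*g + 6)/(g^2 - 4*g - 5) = (g + 6)/(g - 5)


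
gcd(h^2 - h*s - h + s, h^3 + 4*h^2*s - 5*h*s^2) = -h + s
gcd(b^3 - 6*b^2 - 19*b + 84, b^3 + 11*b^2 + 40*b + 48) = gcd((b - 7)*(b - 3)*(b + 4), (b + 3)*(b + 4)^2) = b + 4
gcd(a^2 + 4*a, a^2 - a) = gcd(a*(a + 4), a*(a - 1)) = a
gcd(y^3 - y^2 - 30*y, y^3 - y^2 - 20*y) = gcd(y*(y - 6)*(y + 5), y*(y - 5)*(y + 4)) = y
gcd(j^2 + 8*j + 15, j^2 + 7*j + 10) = j + 5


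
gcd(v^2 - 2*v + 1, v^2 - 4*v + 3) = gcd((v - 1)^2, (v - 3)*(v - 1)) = v - 1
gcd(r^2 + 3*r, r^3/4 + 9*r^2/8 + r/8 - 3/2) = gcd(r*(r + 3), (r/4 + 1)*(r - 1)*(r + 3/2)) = 1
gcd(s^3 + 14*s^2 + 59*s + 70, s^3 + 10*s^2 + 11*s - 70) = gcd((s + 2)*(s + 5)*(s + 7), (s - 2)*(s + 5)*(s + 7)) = s^2 + 12*s + 35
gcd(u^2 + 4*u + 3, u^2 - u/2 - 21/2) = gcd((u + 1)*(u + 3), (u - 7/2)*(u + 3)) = u + 3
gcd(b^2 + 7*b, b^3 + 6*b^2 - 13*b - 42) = b + 7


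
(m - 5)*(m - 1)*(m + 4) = m^3 - 2*m^2 - 19*m + 20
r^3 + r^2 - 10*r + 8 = (r - 2)*(r - 1)*(r + 4)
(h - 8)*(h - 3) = h^2 - 11*h + 24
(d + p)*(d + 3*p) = d^2 + 4*d*p + 3*p^2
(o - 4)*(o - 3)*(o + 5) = o^3 - 2*o^2 - 23*o + 60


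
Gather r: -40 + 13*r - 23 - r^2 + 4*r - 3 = -r^2 + 17*r - 66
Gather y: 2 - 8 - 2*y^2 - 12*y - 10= -2*y^2 - 12*y - 16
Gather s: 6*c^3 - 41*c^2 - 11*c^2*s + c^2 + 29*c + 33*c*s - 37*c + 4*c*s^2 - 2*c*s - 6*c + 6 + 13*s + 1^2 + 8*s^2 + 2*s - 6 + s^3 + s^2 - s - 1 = 6*c^3 - 40*c^2 - 14*c + s^3 + s^2*(4*c + 9) + s*(-11*c^2 + 31*c + 14)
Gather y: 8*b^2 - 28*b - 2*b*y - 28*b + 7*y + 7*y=8*b^2 - 56*b + y*(14 - 2*b)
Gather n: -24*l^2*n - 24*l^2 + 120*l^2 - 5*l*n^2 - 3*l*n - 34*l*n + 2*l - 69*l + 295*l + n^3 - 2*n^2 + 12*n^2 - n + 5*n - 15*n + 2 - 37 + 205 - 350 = 96*l^2 + 228*l + n^3 + n^2*(10 - 5*l) + n*(-24*l^2 - 37*l - 11) - 180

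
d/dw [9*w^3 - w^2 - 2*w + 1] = 27*w^2 - 2*w - 2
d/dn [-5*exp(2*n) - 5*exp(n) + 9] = (-10*exp(n) - 5)*exp(n)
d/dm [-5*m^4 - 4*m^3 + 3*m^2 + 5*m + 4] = -20*m^3 - 12*m^2 + 6*m + 5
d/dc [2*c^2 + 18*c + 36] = 4*c + 18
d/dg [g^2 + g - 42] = 2*g + 1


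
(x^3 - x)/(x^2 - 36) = (x^3 - x)/(x^2 - 36)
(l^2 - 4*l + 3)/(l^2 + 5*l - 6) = (l - 3)/(l + 6)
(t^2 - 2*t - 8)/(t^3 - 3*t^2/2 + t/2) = 2*(t^2 - 2*t - 8)/(t*(2*t^2 - 3*t + 1))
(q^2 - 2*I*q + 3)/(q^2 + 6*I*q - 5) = (q - 3*I)/(q + 5*I)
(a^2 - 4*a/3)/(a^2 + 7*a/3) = (3*a - 4)/(3*a + 7)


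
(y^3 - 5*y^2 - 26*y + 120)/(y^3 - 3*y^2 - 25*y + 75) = (y^2 - 10*y + 24)/(y^2 - 8*y + 15)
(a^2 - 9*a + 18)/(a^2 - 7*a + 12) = (a - 6)/(a - 4)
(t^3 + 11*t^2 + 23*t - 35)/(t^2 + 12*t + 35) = t - 1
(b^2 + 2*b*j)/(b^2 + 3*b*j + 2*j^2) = b/(b + j)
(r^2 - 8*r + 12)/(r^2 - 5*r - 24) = (-r^2 + 8*r - 12)/(-r^2 + 5*r + 24)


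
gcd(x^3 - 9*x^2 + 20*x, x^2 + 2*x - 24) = x - 4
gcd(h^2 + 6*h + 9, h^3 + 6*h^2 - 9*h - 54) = h + 3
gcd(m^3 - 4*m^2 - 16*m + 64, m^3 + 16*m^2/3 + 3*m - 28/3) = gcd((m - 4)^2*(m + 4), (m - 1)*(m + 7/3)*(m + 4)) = m + 4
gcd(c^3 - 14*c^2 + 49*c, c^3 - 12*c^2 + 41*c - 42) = c - 7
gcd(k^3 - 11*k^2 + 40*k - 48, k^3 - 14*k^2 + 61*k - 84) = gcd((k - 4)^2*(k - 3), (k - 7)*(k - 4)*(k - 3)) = k^2 - 7*k + 12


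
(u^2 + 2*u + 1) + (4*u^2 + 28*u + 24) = 5*u^2 + 30*u + 25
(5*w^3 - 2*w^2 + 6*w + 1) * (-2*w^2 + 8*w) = -10*w^5 + 44*w^4 - 28*w^3 + 46*w^2 + 8*w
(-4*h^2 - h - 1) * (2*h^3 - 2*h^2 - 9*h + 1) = -8*h^5 + 6*h^4 + 36*h^3 + 7*h^2 + 8*h - 1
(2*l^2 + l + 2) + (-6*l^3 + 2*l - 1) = -6*l^3 + 2*l^2 + 3*l + 1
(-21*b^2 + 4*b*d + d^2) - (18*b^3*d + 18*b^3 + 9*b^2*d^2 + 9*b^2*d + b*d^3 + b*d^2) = -18*b^3*d - 18*b^3 - 9*b^2*d^2 - 9*b^2*d - 21*b^2 - b*d^3 - b*d^2 + 4*b*d + d^2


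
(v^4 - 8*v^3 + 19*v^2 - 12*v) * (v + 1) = v^5 - 7*v^4 + 11*v^3 + 7*v^2 - 12*v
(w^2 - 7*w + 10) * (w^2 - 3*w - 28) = w^4 - 10*w^3 + 3*w^2 + 166*w - 280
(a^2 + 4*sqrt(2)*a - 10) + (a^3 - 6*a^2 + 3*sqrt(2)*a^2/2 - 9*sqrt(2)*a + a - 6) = a^3 - 5*a^2 + 3*sqrt(2)*a^2/2 - 5*sqrt(2)*a + a - 16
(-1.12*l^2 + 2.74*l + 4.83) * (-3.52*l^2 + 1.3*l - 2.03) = 3.9424*l^4 - 11.1008*l^3 - 11.166*l^2 + 0.7168*l - 9.8049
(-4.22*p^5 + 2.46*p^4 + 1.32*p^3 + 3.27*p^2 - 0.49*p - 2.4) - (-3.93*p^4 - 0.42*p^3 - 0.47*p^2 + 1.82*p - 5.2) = -4.22*p^5 + 6.39*p^4 + 1.74*p^3 + 3.74*p^2 - 2.31*p + 2.8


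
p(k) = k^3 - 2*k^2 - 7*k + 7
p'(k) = 3*k^2 - 4*k - 7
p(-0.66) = 10.46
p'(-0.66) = -3.05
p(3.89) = 8.37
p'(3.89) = 22.84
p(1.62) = -5.34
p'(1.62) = -5.61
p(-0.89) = 10.94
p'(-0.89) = -1.06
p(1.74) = -5.97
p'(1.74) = -4.88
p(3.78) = 5.97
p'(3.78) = 20.75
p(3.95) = 9.77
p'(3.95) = 24.01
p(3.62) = 2.89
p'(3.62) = 17.83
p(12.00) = 1363.00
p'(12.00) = 377.00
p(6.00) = 109.00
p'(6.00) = 77.00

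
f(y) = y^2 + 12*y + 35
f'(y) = 2*y + 12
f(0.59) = 42.43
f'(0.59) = 13.18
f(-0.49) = 29.36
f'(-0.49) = 11.02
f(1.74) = 58.91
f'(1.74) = 15.48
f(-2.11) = 14.13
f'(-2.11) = 7.78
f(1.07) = 48.98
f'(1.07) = 14.14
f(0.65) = 43.22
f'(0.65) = 13.30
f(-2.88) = 8.73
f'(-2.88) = 6.24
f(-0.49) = 29.36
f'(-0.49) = 11.02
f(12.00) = 323.00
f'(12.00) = 36.00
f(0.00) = 35.00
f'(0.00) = 12.00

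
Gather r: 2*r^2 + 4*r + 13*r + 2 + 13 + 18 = 2*r^2 + 17*r + 33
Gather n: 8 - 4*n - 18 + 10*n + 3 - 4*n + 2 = 2*n - 5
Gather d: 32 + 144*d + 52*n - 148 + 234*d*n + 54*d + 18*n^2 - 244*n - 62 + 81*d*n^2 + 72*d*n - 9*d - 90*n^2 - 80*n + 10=d*(81*n^2 + 306*n + 189) - 72*n^2 - 272*n - 168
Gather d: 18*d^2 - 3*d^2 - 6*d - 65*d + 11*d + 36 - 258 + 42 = 15*d^2 - 60*d - 180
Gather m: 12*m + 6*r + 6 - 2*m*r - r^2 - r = m*(12 - 2*r) - r^2 + 5*r + 6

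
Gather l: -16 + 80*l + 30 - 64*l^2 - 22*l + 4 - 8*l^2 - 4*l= -72*l^2 + 54*l + 18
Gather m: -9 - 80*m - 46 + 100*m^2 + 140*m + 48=100*m^2 + 60*m - 7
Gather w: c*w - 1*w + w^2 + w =c*w + w^2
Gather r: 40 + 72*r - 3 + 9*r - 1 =81*r + 36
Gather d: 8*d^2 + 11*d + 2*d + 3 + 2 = 8*d^2 + 13*d + 5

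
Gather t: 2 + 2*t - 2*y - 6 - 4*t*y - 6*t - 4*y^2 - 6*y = t*(-4*y - 4) - 4*y^2 - 8*y - 4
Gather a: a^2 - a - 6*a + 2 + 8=a^2 - 7*a + 10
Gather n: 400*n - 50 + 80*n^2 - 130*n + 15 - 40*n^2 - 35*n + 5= 40*n^2 + 235*n - 30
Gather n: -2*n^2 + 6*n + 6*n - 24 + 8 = -2*n^2 + 12*n - 16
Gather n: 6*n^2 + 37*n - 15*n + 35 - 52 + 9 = 6*n^2 + 22*n - 8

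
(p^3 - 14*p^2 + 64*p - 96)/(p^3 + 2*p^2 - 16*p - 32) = (p^2 - 10*p + 24)/(p^2 + 6*p + 8)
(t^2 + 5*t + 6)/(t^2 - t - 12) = (t + 2)/(t - 4)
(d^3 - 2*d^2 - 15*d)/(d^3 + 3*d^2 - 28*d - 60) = d*(d + 3)/(d^2 + 8*d + 12)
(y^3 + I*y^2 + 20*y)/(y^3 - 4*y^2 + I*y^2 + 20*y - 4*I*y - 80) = y/(y - 4)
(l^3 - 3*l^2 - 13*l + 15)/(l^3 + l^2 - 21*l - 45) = (l - 1)/(l + 3)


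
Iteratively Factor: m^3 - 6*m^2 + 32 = (m - 4)*(m^2 - 2*m - 8) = (m - 4)*(m + 2)*(m - 4)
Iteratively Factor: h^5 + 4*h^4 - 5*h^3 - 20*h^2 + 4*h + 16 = (h + 2)*(h^4 + 2*h^3 - 9*h^2 - 2*h + 8) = (h + 1)*(h + 2)*(h^3 + h^2 - 10*h + 8) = (h + 1)*(h + 2)*(h + 4)*(h^2 - 3*h + 2) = (h - 2)*(h + 1)*(h + 2)*(h + 4)*(h - 1)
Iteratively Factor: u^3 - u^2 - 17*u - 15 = (u + 1)*(u^2 - 2*u - 15) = (u - 5)*(u + 1)*(u + 3)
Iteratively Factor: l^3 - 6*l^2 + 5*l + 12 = (l + 1)*(l^2 - 7*l + 12) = (l - 4)*(l + 1)*(l - 3)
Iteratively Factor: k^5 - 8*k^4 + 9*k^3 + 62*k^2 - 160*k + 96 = (k - 4)*(k^4 - 4*k^3 - 7*k^2 + 34*k - 24) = (k - 4)*(k + 3)*(k^3 - 7*k^2 + 14*k - 8) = (k - 4)^2*(k + 3)*(k^2 - 3*k + 2) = (k - 4)^2*(k - 2)*(k + 3)*(k - 1)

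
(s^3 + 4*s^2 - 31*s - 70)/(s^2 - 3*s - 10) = s + 7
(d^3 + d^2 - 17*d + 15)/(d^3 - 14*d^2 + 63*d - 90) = (d^2 + 4*d - 5)/(d^2 - 11*d + 30)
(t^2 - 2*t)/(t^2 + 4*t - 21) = t*(t - 2)/(t^2 + 4*t - 21)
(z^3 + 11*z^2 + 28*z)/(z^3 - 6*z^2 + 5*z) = (z^2 + 11*z + 28)/(z^2 - 6*z + 5)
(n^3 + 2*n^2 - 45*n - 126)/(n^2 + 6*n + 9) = (n^2 - n - 42)/(n + 3)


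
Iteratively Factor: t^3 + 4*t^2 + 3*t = (t)*(t^2 + 4*t + 3) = t*(t + 3)*(t + 1)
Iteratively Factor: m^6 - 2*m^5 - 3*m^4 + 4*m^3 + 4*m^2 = (m - 2)*(m^5 - 3*m^3 - 2*m^2) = m*(m - 2)*(m^4 - 3*m^2 - 2*m) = m*(m - 2)*(m + 1)*(m^3 - m^2 - 2*m) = m^2*(m - 2)*(m + 1)*(m^2 - m - 2) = m^2*(m - 2)^2*(m + 1)*(m + 1)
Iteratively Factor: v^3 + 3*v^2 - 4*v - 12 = (v + 3)*(v^2 - 4) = (v + 2)*(v + 3)*(v - 2)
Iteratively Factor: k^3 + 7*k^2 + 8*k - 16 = (k + 4)*(k^2 + 3*k - 4) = (k + 4)^2*(k - 1)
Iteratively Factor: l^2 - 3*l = (l)*(l - 3)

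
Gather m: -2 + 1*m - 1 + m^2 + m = m^2 + 2*m - 3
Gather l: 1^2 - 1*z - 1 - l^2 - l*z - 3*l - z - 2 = -l^2 + l*(-z - 3) - 2*z - 2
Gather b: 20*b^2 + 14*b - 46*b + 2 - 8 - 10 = 20*b^2 - 32*b - 16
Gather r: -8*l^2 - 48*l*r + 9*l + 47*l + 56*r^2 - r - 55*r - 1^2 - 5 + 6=-8*l^2 + 56*l + 56*r^2 + r*(-48*l - 56)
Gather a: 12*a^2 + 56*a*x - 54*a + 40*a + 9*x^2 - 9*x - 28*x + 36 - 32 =12*a^2 + a*(56*x - 14) + 9*x^2 - 37*x + 4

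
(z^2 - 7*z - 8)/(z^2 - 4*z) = (z^2 - 7*z - 8)/(z*(z - 4))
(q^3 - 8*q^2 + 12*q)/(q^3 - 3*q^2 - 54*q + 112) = q*(q - 6)/(q^2 - q - 56)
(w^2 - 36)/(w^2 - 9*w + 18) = (w + 6)/(w - 3)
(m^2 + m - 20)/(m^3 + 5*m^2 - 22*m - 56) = (m + 5)/(m^2 + 9*m + 14)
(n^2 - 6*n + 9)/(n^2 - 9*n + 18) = (n - 3)/(n - 6)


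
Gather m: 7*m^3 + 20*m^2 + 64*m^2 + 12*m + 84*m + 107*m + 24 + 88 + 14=7*m^3 + 84*m^2 + 203*m + 126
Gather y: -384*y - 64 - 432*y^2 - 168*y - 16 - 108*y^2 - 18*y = -540*y^2 - 570*y - 80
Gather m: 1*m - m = 0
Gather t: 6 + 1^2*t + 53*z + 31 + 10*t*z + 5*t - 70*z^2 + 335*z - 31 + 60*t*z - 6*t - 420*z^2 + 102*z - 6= 70*t*z - 490*z^2 + 490*z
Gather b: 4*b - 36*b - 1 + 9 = 8 - 32*b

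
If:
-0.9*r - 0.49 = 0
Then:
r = -0.54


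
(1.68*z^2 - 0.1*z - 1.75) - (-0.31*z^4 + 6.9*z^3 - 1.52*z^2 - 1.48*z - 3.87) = 0.31*z^4 - 6.9*z^3 + 3.2*z^2 + 1.38*z + 2.12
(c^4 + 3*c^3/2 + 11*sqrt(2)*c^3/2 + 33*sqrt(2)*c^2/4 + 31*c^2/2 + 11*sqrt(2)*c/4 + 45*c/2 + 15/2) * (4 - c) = -c^5 - 11*sqrt(2)*c^4/2 + 5*c^4/2 - 19*c^3/2 + 55*sqrt(2)*c^3/4 + 79*c^2/2 + 121*sqrt(2)*c^2/4 + 11*sqrt(2)*c + 165*c/2 + 30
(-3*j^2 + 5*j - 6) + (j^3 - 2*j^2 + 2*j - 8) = j^3 - 5*j^2 + 7*j - 14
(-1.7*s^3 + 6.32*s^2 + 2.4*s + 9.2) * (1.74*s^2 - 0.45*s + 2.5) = -2.958*s^5 + 11.7618*s^4 - 2.918*s^3 + 30.728*s^2 + 1.86*s + 23.0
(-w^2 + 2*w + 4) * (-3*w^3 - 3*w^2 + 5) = 3*w^5 - 3*w^4 - 18*w^3 - 17*w^2 + 10*w + 20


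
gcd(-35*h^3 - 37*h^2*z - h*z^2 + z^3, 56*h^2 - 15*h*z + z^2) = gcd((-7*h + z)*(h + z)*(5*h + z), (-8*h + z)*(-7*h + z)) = -7*h + z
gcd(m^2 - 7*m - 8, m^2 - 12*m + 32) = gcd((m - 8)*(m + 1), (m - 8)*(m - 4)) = m - 8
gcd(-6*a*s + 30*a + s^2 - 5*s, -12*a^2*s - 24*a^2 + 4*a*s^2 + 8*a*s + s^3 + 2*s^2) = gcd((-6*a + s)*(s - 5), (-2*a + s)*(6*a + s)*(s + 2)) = 1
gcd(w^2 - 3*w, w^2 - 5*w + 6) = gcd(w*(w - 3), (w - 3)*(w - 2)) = w - 3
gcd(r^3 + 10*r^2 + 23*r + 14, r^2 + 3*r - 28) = r + 7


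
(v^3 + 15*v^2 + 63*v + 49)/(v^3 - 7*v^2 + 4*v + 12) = (v^2 + 14*v + 49)/(v^2 - 8*v + 12)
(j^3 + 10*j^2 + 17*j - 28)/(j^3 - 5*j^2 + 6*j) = (j^3 + 10*j^2 + 17*j - 28)/(j*(j^2 - 5*j + 6))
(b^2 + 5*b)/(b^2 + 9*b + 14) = b*(b + 5)/(b^2 + 9*b + 14)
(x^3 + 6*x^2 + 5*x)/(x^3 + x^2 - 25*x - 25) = x/(x - 5)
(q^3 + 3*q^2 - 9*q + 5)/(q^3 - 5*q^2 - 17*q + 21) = (q^2 + 4*q - 5)/(q^2 - 4*q - 21)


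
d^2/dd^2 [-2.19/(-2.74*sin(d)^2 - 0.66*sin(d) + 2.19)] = (-65.766576*sin(d)^4 - 11.881188*sin(d)^3 + 45.130644*sin(d)^2 + 20.59695*sin(d) + 28.190556)/(2.74*sin(d)^2 + 0.66*sin(d) - 2.19)^3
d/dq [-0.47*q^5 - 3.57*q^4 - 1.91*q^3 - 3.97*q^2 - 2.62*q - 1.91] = -2.35*q^4 - 14.28*q^3 - 5.73*q^2 - 7.94*q - 2.62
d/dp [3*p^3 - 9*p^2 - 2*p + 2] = 9*p^2 - 18*p - 2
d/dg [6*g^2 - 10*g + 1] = 12*g - 10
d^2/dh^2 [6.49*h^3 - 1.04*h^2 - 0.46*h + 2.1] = 38.94*h - 2.08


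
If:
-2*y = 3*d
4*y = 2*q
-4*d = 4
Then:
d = -1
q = 3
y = 3/2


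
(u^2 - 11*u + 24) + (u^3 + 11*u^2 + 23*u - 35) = u^3 + 12*u^2 + 12*u - 11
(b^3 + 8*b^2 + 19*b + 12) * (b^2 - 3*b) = b^5 + 5*b^4 - 5*b^3 - 45*b^2 - 36*b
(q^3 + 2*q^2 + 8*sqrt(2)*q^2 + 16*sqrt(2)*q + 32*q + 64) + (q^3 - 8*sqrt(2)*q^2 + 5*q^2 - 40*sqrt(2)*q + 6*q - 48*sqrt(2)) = 2*q^3 + 7*q^2 - 24*sqrt(2)*q + 38*q - 48*sqrt(2) + 64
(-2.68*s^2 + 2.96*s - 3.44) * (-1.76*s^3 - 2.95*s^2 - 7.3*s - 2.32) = 4.7168*s^5 + 2.6964*s^4 + 16.8864*s^3 - 5.2424*s^2 + 18.2448*s + 7.9808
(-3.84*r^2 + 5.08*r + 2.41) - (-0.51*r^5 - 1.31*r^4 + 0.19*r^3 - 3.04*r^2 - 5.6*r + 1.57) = 0.51*r^5 + 1.31*r^4 - 0.19*r^3 - 0.8*r^2 + 10.68*r + 0.84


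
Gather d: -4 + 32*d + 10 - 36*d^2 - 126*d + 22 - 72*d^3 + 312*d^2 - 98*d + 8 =-72*d^3 + 276*d^2 - 192*d + 36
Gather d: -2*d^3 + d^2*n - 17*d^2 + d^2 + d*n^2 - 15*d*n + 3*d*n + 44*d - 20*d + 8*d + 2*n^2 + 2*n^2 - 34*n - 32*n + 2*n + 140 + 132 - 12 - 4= -2*d^3 + d^2*(n - 16) + d*(n^2 - 12*n + 32) + 4*n^2 - 64*n + 256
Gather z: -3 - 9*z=-9*z - 3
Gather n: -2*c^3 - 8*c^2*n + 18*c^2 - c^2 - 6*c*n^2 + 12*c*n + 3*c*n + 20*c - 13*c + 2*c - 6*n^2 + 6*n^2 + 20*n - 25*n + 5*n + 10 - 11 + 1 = -2*c^3 + 17*c^2 - 6*c*n^2 + 9*c + n*(-8*c^2 + 15*c)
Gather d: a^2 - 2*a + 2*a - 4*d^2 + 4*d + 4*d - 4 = a^2 - 4*d^2 + 8*d - 4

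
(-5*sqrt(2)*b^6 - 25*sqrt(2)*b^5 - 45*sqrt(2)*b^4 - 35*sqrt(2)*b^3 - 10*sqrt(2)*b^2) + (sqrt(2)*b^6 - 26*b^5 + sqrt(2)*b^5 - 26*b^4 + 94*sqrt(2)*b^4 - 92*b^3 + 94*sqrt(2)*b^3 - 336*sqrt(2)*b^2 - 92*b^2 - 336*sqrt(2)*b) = -4*sqrt(2)*b^6 - 24*sqrt(2)*b^5 - 26*b^5 - 26*b^4 + 49*sqrt(2)*b^4 - 92*b^3 + 59*sqrt(2)*b^3 - 346*sqrt(2)*b^2 - 92*b^2 - 336*sqrt(2)*b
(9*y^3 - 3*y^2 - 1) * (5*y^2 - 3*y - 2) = 45*y^5 - 42*y^4 - 9*y^3 + y^2 + 3*y + 2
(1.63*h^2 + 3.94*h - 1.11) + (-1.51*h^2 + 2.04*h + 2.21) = 0.12*h^2 + 5.98*h + 1.1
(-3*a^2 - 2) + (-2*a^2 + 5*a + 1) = -5*a^2 + 5*a - 1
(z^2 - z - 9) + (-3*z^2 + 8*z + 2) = -2*z^2 + 7*z - 7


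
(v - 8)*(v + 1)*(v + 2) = v^3 - 5*v^2 - 22*v - 16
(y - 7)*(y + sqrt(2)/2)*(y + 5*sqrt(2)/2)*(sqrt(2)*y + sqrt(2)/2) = sqrt(2)*y^4 - 13*sqrt(2)*y^3/2 + 6*y^3 - 39*y^2 - sqrt(2)*y^2 - 65*sqrt(2)*y/4 - 21*y - 35*sqrt(2)/4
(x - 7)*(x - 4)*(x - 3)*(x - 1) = x^4 - 15*x^3 + 75*x^2 - 145*x + 84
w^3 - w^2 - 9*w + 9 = (w - 3)*(w - 1)*(w + 3)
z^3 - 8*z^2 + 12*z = z*(z - 6)*(z - 2)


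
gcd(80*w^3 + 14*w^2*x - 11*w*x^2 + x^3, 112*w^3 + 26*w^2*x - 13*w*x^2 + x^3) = -16*w^2 - 6*w*x + x^2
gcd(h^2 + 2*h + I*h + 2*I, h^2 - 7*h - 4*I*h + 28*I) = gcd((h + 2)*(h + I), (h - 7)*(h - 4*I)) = 1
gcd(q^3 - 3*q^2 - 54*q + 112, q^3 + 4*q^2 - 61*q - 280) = q^2 - q - 56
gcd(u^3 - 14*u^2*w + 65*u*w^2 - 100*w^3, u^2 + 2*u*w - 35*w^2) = u - 5*w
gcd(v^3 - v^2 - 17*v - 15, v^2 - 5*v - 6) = v + 1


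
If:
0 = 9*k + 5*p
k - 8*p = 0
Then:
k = 0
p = 0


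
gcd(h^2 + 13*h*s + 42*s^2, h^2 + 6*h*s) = h + 6*s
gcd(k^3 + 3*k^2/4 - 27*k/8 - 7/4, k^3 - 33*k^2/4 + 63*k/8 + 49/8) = k^2 - 5*k/4 - 7/8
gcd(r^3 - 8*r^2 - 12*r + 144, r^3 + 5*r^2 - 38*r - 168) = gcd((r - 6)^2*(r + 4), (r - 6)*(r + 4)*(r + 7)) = r^2 - 2*r - 24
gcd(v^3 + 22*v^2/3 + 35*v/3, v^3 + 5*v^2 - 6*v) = v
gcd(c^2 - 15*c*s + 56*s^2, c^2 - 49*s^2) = -c + 7*s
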